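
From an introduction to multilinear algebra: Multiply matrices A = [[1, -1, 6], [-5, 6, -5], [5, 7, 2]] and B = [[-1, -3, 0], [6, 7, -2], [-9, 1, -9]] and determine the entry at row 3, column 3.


(AB)_{ij} = sum_k A_{ik} B_{kj}.
For i=3, j=3:
A_{31} * B_{13} = 5 * 0 = 0
A_{32} * B_{23} = 7 * -2 = -14
A_{33} * B_{33} = 2 * -9 = -18
Sum = 0 + -14 + -18 = -32

-32


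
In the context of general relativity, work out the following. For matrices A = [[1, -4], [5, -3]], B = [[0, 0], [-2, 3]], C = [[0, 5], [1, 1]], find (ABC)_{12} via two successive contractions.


(ABC)_{12} = sum_m (AB)_{1m} C_{m2}. First compute row 1 of AB.
(AB)_{11} = 1*0 + -4*-2 = 8
(AB)_{12} = 1*0 + -4*3 = -12
Now contract with column 2 of C:
(AB)_{11} * C_{12} = 8 * 5 = 40
(AB)_{12} * C_{22} = -12 * 1 = -12
(ABC)_{12} = 40 + -12 = 28

28


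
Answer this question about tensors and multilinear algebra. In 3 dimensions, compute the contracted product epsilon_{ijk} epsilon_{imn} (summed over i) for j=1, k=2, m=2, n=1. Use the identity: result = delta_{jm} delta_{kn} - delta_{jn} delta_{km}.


Using the identity: epsilon_{ijk} epsilon_{imn} = delta_{jm} delta_{kn} - delta_{jn} delta_{km}.
delta_{12} = 0
delta_{21} = 0
delta_{11} = 1
delta_{22} = 1
Result = 0 * 0 - 1 * 1 = 0 - 1 = -1

-1


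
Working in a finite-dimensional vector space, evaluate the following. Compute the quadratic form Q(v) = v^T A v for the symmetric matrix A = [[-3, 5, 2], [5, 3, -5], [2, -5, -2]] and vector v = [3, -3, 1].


First compute Av:
(Av)_1 = -3*3 + 5*-3 + 2*1 = -22
(Av)_2 = 5*3 + 3*-3 + -5*1 = 1
(Av)_3 = 2*3 + -5*-3 + -2*1 = 19
Av = [-22, 1, 19]
Then v^T (Av) = 3*-22 + -3*1 + 1*19
= -66 + -3 + 19 = -50

-50


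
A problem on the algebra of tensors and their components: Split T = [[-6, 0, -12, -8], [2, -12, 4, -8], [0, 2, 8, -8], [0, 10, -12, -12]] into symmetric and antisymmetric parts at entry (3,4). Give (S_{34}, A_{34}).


T_{34} = -8
T_{43} = -12
S_{34} = (-8 + -12)/2 = -20/2 = -10
A_{34} = (-8 - -12)/2 = 4/2 = 2
Check: S + A = -10 + 2 = -8 = T_{34}.

(-10, 2)


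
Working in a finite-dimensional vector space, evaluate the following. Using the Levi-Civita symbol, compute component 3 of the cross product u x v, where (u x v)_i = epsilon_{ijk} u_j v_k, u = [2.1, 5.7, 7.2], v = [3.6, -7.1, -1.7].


(u x v)_3 = sum_{j,k} epsilon_{3jk} u_j v_k. Only permutations of (1,2,3) contribute; the two non-zero terms are:
eps_{312} u_1 v_2 = 1 * 2.1 * -7.1 = -14.91
eps_{321} u_2 v_1 = -1 * 5.7 * 3.6 = -20.52
(u x v)_3 = -35.43

-35.43


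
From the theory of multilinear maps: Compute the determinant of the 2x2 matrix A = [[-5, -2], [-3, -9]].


For a 2x2 matrix [[a, b], [c, d]], det = a*d - b*c.
a = -5, b = -2, c = -3, d = -9
a*d = -5 * -9 = 45
b*c = -2 * -3 = 6
det = 45 - 6 = 39

39


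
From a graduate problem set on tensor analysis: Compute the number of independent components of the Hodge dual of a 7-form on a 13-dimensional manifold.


The Hodge dual of a p-form on an n-dimensional manifold is an (n-p)-form.
n = 13, p = 7, so dual degree = 13 - 7 = 6
The number of components is C(n, n-p) = C(13, 6) = 1716

1716


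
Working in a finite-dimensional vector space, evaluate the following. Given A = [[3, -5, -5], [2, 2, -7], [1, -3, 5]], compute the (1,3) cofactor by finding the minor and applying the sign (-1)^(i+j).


To find cofactor C_{13}, delete row 1 and column 3.
The resulting 2x2 submatrix is: [[2, 2], [1, -3]]
Minor M_{13} = 2*-3 - 2*1
  = -6 - 2 = -8
Sign = (-1)^(1+3) = (-1)^4 = 1
Cofactor C_{13} = 1 * -8 = -8

-8


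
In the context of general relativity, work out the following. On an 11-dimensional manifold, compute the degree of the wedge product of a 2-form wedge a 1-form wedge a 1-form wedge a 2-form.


The degree of a wedge product is the sum of the degrees of the individual forms.
Degrees: 2, 1, 1, 2
Total degree = 2 + 1 + 1 + 2 = 6

6


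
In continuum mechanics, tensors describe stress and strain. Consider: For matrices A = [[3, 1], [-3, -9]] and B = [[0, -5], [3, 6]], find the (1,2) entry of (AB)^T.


(AB)^T_{ij} = (AB)_{ji} = sum_k A_{jk} B_{ki}.
For i=1, j=2 we need (AB)_{21}:
A_{21} * B_{11} = -3 * 0 = 0
A_{22} * B_{21} = -9 * 3 = -27
Sum = 0 + -27 = -27

-27


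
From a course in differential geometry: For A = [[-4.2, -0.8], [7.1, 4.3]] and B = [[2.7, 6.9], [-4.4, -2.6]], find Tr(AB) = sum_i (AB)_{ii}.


Tr(AB) = sum_i (AB)_{ii} where (AB)_{ii} = sum_k A_{ik} B_{ki}.
(AB)_{11} = -4.2*2.7 + -0.8*-4.4 = -7.82
(AB)_{22} = 7.1*6.9 + 4.3*-2.6 = 37.81
Tr(AB) = -7.82 + 37.81 = 29.99

29.99


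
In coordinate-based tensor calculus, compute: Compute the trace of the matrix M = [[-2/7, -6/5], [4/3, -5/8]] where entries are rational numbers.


The trace is the sum of diagonal entries.
Diagonal: M[1,1] = -2/7, M[2,2] = -5/8
Tr(M) = -2/7 + -5/8
Computing step by step:
After adding M[1,1]: -2/7
After adding M[2,2]: -51/56
Tr(M) = -51/56

-51/56


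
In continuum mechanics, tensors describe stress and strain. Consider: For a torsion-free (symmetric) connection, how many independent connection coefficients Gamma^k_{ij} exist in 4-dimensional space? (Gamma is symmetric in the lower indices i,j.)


Christoffel symbols Gamma^k_{ij} are symmetric in i,j, so there are d * d(d+1)/2 independent symbols.
d = 4
d(d+1)/2 = 4 * 5 / 2 = 10
Total = 4 * 10 = 40

40


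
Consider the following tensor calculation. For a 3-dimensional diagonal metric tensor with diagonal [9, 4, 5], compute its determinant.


For a diagonal metric, the determinant is the product of diagonal entries.
Diagonal entries: 9, 4, 5
det(g) = 9 * 4 * 5 = 180

180


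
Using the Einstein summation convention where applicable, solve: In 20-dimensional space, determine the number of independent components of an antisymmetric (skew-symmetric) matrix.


An antisymmetric rank-2 tensor satisfies A_{ij} = -A_{ji}, so diagonal entries are zero.
The independent components are the upper-triangular entries: C(n, 2) = n(n-1)/2.
n = 20
C(20, 2) = 20 * 19 / 2 = 380 / 2 = 190

190


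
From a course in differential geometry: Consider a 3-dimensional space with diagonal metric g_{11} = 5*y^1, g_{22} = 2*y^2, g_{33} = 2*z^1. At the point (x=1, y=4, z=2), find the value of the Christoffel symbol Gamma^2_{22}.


For a diagonal metric, Gamma^k_{ij} = (1/2) g^{kk} (dg_{ik}/dx_j + dg_{jk}/dx_i - dg_{ij}/dx_k).
The metric is diagonal, so g_{ab} = 0 for a != b.
At the given point: g_{11} = 20, g_{22} = 32, g_{33} = 4
g^{22} = 1/32
dg_{22}/dx_2 = dg_{22}/dx_2 = 16
dg_{22}/dx_2 = dg_{22}/dx_2 = 16
dg_{22}/dx_2 = dg_{22}/dx_2 = 16
Numerator = 16 + 16 - 16 = 16
Gamma^2_{22} = 16 / (2 * 32) = 1/4

1/4


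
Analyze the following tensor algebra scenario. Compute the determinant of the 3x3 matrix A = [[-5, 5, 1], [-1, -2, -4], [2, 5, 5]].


Expanding along the first row, det(A) = a11*M_11 - a12*M_12 + a13*M_13, where M_1j is the (1,j) minor.
Minor M_11 = -2*5 - -4*5 = 10
Minor M_12 = -1*5 - -4*2 = 3
Minor M_13 = -1*5 - -2*2 = -1
det = -5*(10) - 5*(3) + 1*(-1)
    = -50 - 15 + -1
    = -66

-66


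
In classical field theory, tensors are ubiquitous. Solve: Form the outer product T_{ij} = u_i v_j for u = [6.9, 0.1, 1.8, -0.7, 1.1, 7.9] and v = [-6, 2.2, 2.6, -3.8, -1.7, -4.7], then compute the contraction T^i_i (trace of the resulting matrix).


The outer product gives T_{ij} = u_i v_j.
The trace (contraction) is Tr(T) = sum_i T_{ii} = sum_i u_i v_i.
Diagonal entries:
T_{11} = u_1 * v_1 = 6.9 * -6 = -41.4
T_{22} = u_2 * v_2 = 0.1 * 2.2 = 0.22
T_{33} = u_3 * v_3 = 1.8 * 2.6 = 4.68
T_{44} = u_4 * v_4 = -0.7 * -3.8 = 2.66
T_{55} = u_5 * v_5 = 1.1 * -1.7 = -1.87
T_{66} = u_6 * v_6 = 7.9 * -4.7 = -37.13
Tr(T) = -41.4 + 0.22 + 4.68 + 2.66 + -1.87 + -37.13 = -72.84

-72.84


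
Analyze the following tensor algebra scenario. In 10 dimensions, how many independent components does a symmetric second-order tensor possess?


A symmetric rank-2 tensor in d dimensions has d(d+1)/2 independent components.
d = 10
d(d+1)/2 = 10 * 11 / 2 = 110 / 2 = 55

55


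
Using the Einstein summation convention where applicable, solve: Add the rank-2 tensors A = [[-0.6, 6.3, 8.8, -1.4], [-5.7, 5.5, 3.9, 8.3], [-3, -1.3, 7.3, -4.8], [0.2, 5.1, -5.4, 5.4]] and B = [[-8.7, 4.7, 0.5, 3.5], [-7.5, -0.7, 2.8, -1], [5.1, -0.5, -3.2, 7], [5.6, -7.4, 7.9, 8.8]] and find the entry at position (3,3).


Tensor addition is component-wise: (A + B)_{ij} = A_{ij} + B_{ij}.
A_{33} = 7.3
B_{33} = -3.2
(A + B)_{33} = 7.3 + -3.2 = 4.1

4.1


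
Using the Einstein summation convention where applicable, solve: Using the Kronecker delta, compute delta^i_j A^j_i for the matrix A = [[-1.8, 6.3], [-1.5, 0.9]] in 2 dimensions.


The contraction (trace) of a rank-2 tensor is the sum of its diagonal elements.
Diagonal entries: A[1,1] = -1.8, A[2,2] = 0.9
Tr(A) = -1.8 + 0.9 = -0.9

-0.9


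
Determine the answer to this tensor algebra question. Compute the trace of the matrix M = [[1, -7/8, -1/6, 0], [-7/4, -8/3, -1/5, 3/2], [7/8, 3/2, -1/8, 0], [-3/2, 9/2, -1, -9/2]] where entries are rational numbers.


The trace is the sum of diagonal entries.
Diagonal: M[1,1] = 1, M[2,2] = -8/3, M[3,3] = -1/8, M[4,4] = -9/2
Tr(M) = 1 + -8/3 + -1/8 + -9/2
Computing step by step:
After adding M[1,1]: 1
After adding M[2,2]: -5/3
After adding M[3,3]: -43/24
After adding M[4,4]: -151/24
Tr(M) = -151/24

-151/24


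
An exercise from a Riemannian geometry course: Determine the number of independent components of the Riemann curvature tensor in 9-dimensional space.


The Riemann tensor in d dimensions has d^2(d^2 - 1)/12 independent components.
d = 9, so d^2 = 81
d^2 - 1 = 80
d^2(d^2 - 1) = 81 * 80 = 6480
Divide by 12: 6480 / 12 = 540

540


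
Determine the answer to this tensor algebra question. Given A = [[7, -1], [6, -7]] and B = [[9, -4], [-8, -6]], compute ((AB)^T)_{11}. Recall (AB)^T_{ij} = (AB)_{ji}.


(AB)^T_{ij} = (AB)_{ji} = sum_k A_{jk} B_{ki}.
For i=1, j=1 we need (AB)_{11}:
A_{11} * B_{11} = 7 * 9 = 63
A_{12} * B_{21} = -1 * -8 = 8
Sum = 63 + 8 = 71

71


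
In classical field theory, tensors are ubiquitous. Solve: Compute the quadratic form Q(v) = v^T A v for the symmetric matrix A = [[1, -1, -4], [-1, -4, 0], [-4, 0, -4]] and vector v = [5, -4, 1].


First compute Av:
(Av)_1 = 1*5 + -1*-4 + -4*1 = 5
(Av)_2 = -1*5 + -4*-4 + 0*1 = 11
(Av)_3 = -4*5 + 0*-4 + -4*1 = -24
Av = [5, 11, -24]
Then v^T (Av) = 5*5 + -4*11 + 1*-24
= 25 + -44 + -24 = -43

-43


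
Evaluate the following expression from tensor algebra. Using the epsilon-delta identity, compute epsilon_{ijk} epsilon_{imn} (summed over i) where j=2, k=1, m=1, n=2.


Using the identity: epsilon_{ijk} epsilon_{imn} = delta_{jm} delta_{kn} - delta_{jn} delta_{km}.
delta_{21} = 0
delta_{12} = 0
delta_{22} = 1
delta_{11} = 1
Result = 0 * 0 - 1 * 1 = 0 - 1 = -1

-1


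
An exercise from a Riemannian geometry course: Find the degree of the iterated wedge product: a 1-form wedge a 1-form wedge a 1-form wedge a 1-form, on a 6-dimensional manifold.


The degree of a wedge product is the sum of the degrees of the individual forms.
Degrees: 1, 1, 1, 1
Total degree = 1 + 1 + 1 + 1 = 4

4


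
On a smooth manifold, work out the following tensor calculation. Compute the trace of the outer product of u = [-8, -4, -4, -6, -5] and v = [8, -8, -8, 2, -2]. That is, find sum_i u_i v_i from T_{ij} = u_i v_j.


The outer product gives T_{ij} = u_i v_j.
The trace (contraction) is Tr(T) = sum_i T_{ii} = sum_i u_i v_i.
Diagonal entries:
T_{11} = u_1 * v_1 = -8 * 8 = -64
T_{22} = u_2 * v_2 = -4 * -8 = 32
T_{33} = u_3 * v_3 = -4 * -8 = 32
T_{44} = u_4 * v_4 = -6 * 2 = -12
T_{55} = u_5 * v_5 = -5 * -2 = 10
Tr(T) = -64 + 32 + 32 + -12 + 10 = -2

-2


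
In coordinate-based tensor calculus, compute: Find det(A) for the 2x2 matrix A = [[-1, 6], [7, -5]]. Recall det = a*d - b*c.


For a 2x2 matrix [[a, b], [c, d]], det = a*d - b*c.
a = -1, b = 6, c = 7, d = -5
a*d = -1 * -5 = 5
b*c = 6 * 7 = 42
det = 5 - 42 = -37

-37


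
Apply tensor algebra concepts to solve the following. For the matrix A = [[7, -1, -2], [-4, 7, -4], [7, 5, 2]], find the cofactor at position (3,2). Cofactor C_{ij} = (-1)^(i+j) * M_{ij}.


To find cofactor C_{32}, delete row 3 and column 2.
The resulting 2x2 submatrix is: [[7, -2], [-4, -4]]
Minor M_{32} = 7*-4 - -2*-4
  = -28 - 8 = -36
Sign = (-1)^(3+2) = (-1)^5 = -1
Cofactor C_{32} = -1 * -36 = 36

36


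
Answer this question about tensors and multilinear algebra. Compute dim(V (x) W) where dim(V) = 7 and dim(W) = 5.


The dimension of a tensor product is the product of dimensions.
dim(V) = 7, dim(W) = 5
dim(V (x) W) = 7 * 5 = 35

35


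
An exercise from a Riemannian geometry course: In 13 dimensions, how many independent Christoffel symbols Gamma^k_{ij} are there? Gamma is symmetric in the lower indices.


Christoffel symbols Gamma^k_{ij} are symmetric in i,j, so there are d * d(d+1)/2 independent symbols.
d = 13
d(d+1)/2 = 13 * 14 / 2 = 91
Total = 13 * 91 = 1183

1183


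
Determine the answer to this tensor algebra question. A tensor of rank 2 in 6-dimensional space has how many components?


The number of components of a rank-r tensor in d dimensions is d^r.
Here d = 6 and r = 2.
6^2 = 36

36


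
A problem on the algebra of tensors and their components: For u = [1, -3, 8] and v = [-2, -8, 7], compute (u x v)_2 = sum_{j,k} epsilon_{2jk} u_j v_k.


(u x v)_2 = sum_{j,k} epsilon_{2jk} u_j v_k. Only permutations of (1,2,3) contribute; the two non-zero terms are:
eps_{213} u_1 v_3 = -1 * 1 * 7 = -7
eps_{231} u_3 v_1 = 1 * 8 * -2 = -16
(u x v)_2 = -23

-23


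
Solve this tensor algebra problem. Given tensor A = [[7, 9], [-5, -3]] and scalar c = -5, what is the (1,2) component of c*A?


Scalar multiplication: (cA)_{ij} = c * A_{ij}.
c = -5
A_{12} = 9
(cA)_{12} = -5 * 9 = -45

-45


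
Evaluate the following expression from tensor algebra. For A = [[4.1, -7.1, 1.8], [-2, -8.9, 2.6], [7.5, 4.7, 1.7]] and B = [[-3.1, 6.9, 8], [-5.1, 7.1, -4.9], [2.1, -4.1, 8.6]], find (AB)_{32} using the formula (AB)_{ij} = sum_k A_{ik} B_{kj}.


(AB)_{ij} = sum_k A_{ik} B_{kj}.
For i=3, j=2:
A_{31} * B_{12} = 7.5 * 6.9 = 51.75
A_{32} * B_{22} = 4.7 * 7.1 = 33.37
A_{33} * B_{32} = 1.7 * -4.1 = -6.97
Sum = 51.75 + 33.37 + -6.97 = 78.15

78.15


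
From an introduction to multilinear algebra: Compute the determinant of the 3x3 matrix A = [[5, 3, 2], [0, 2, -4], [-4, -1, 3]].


Expanding along the first row, det(A) = a11*M_11 - a12*M_12 + a13*M_13, where M_1j is the (1,j) minor.
Minor M_11 = 2*3 - -4*-1 = 2
Minor M_12 = 0*3 - -4*-4 = -16
Minor M_13 = 0*-1 - 2*-4 = 8
det = 5*(2) - 3*(-16) + 2*(8)
    = 10 - -48 + 16
    = 74

74


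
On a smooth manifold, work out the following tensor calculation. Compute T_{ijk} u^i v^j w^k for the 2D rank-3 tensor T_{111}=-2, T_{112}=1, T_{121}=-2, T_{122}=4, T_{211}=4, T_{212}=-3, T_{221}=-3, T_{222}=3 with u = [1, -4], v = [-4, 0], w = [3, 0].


S = sum over i,j,k of T_{ijk} u_i v_j w_k. Expanding all 8 terms:
T_{111}*u_1*v_1*w_1 = -2*1*-4*3 = 24  (running total: 24)
T_{112}*u_1*v_1*w_2 = 1*1*-4*0 = 0  (running total: 24)
T_{121}*u_1*v_2*w_1 = -2*1*0*3 = 0  (running total: 24)
T_{122}*u_1*v_2*w_2 = 4*1*0*0 = 0  (running total: 24)
T_{211}*u_2*v_1*w_1 = 4*-4*-4*3 = 192  (running total: 216)
T_{212}*u_2*v_1*w_2 = -3*-4*-4*0 = 0  (running total: 216)
T_{221}*u_2*v_2*w_1 = -3*-4*0*3 = 0  (running total: 216)
T_{222}*u_2*v_2*w_2 = 3*-4*0*0 = 0  (running total: 216)
S = 216

216


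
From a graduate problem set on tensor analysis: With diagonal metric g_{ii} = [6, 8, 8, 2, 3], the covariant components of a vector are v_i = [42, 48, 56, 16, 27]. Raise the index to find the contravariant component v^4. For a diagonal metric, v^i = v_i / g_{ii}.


To raise an index with a diagonal metric: v^i = v_i / g_{ii}.
For index 4: v_4 = 16, g_{44} = 2
v^4 = 16 / 2 = 8

8


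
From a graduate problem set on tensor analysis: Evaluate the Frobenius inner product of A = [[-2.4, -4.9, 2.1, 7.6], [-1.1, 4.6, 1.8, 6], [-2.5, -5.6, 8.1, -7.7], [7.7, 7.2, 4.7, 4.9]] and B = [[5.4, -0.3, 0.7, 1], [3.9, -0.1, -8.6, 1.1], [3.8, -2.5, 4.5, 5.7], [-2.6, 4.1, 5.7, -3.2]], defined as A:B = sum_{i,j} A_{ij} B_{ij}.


A:B = sum over all i,j of A_{ij} * B_{ij}.
Row 1: -2.4*5.4=-12.96, -4.9*-0.3=1.47, 2.1*0.7=1.47, 7.6*1=7.6 => row sum = -2.42
Row 2: -1.1*3.9=-4.29, 4.6*-0.1=-0.46, 1.8*-8.6=-15.48, 6*1.1=6.6 => row sum = -13.63
Row 3: -2.5*3.8=-9.5, -5.6*-2.5=14, 8.1*4.5=36.45, -7.7*5.7=-43.89 => row sum = -2.94
Row 4: 7.7*-2.6=-20.02, 7.2*4.1=29.52, 4.7*5.7=26.79, 4.9*-3.2=-15.68 => row sum = 20.61
Total = -2.42 + -13.63 + -2.94 + 20.61 = 1.62

1.62


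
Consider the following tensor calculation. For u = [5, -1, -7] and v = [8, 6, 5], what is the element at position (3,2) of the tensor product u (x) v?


The outer product entry T_{ij} = u_i * v_j.
We need i=3, j=2.
u_3 = -7, v_2 = 6
T_{3,2} = -7 * 6 = -42

-42


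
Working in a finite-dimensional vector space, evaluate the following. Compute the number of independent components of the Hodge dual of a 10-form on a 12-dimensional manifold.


The Hodge dual of a p-form on an n-dimensional manifold is an (n-p)-form.
n = 12, p = 10, so dual degree = 12 - 10 = 2
The number of components is C(n, n-p) = C(12, 2) = 66

66


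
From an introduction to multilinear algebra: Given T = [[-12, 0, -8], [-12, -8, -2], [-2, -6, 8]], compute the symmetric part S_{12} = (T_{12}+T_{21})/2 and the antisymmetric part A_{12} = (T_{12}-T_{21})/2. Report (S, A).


T_{12} = 0
T_{21} = -12
S_{12} = (0 + -12)/2 = -12/2 = -6
A_{12} = (0 - -12)/2 = 12/2 = 6
Check: S + A = -6 + 6 = 0 = T_{12}.

(-6, 6)


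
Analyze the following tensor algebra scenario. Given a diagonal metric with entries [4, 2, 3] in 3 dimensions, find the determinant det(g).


For a diagonal metric, the determinant is the product of diagonal entries.
Diagonal entries: 4, 2, 3
det(g) = 4 * 2 * 3 = 24

24


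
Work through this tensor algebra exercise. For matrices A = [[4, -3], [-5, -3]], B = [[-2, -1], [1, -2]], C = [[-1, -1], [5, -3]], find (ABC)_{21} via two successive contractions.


(ABC)_{21} = sum_m (AB)_{2m} C_{m1}. First compute row 2 of AB.
(AB)_{21} = -5*-2 + -3*1 = 7
(AB)_{22} = -5*-1 + -3*-2 = 11
Now contract with column 1 of C:
(AB)_{21} * C_{11} = 7 * -1 = -7
(AB)_{22} * C_{21} = 11 * 5 = 55
(ABC)_{21} = -7 + 55 = 48

48


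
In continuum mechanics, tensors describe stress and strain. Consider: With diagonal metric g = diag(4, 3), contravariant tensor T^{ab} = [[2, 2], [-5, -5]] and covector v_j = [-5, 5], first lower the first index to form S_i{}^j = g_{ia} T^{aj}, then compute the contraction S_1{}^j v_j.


Step 1: lower the first index. For a diagonal metric, g_{ia} T^{aj} = g_{ii} T^{ij} (no sum on i).
g_{11} = 4
S_1{}^1 = 4 * T^{11} = 4 * 2 = 8
S_1{}^2 = 4 * T^{12} = 4 * 2 = 8
Step 2: contract S_1{}^j with v_j.
S_1{}^1 * v_1 = 8 * -5 = -40
S_1{}^2 * v_2 = 8 * 5 = 40
Result = -40 + 40 = 0

0


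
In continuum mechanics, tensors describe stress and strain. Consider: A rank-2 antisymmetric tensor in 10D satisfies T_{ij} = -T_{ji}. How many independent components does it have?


An antisymmetric rank-2 tensor satisfies A_{ij} = -A_{ji}, so diagonal entries are zero.
The independent components are the upper-triangular entries: C(n, 2) = n(n-1)/2.
n = 10
C(10, 2) = 10 * 9 / 2 = 90 / 2 = 45

45


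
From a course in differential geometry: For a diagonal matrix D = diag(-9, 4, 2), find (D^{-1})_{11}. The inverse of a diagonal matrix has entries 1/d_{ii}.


For a diagonal matrix, the inverse has entries (D^{-1})_{ii} = 1/d_{ii}.
The diagonal entries are: d_{11} = -9, d_{22} = 4, d_{33} = 2
We need (D^{-1})_{11} = 1/d_{11} = 1/-9 = -1/9

-1/9


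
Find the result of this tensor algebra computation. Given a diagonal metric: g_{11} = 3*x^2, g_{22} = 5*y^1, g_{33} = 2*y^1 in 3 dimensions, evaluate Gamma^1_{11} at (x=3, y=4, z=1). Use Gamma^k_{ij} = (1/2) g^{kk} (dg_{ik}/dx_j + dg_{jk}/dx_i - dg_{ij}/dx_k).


For a diagonal metric, Gamma^k_{ij} = (1/2) g^{kk} (dg_{ik}/dx_j + dg_{jk}/dx_i - dg_{ij}/dx_k).
The metric is diagonal, so g_{ab} = 0 for a != b.
At the given point: g_{11} = 27, g_{22} = 20, g_{33} = 8
g^{11} = 1/27
dg_{11}/dx_1 = dg_{11}/dx_1 = 18
dg_{11}/dx_1 = dg_{11}/dx_1 = 18
dg_{11}/dx_1 = dg_{11}/dx_1 = 18
Numerator = 18 + 18 - 18 = 18
Gamma^1_{11} = 18 / (2 * 27) = 1/3

1/3


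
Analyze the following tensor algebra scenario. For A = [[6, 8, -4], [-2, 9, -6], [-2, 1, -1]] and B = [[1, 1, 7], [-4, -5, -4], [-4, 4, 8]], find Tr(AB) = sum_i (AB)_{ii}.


Tr(AB) = sum_i (AB)_{ii} where (AB)_{ii} = sum_k A_{ik} B_{ki}.
(AB)_{11} = 6*1 + 8*-4 + -4*-4 = -10
(AB)_{22} = -2*1 + 9*-5 + -6*4 = -71
(AB)_{33} = -2*7 + 1*-4 + -1*8 = -26
Tr(AB) = -10 + -71 + -26 = -107

-107


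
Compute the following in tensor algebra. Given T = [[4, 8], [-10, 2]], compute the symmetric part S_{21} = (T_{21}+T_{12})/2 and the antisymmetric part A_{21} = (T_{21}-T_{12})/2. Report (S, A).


T_{21} = -10
T_{12} = 8
S_{21} = (-10 + 8)/2 = -2/2 = -1
A_{21} = (-10 - 8)/2 = -18/2 = -9
Check: S + A = -1 + -9 = -10 = T_{21}.

(-1, -9)


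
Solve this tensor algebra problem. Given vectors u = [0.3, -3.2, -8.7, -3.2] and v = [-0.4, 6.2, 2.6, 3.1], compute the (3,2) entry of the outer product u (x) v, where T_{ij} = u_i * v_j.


The outer product entry T_{ij} = u_i * v_j.
We need i=3, j=2.
u_3 = -8.7, v_2 = 6.2
T_{3,2} = -8.7 * 6.2 = -53.94

-53.94


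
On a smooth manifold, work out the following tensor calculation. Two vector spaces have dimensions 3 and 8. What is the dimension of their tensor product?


The dimension of a tensor product is the product of dimensions.
dim(V) = 3, dim(W) = 8
dim(V (x) W) = 3 * 8 = 24

24


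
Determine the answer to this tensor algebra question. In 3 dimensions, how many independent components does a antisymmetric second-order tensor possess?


A antisymmetric rank-2 tensor in d dimensions has d(d-1)/2 independent components.
d = 3
d(d-1)/2 = 3 * 2 / 2 = 6 / 2 = 3

3


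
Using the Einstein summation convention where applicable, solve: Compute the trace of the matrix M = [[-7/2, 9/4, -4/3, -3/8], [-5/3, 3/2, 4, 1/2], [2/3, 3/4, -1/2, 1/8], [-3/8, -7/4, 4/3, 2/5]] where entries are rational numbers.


The trace is the sum of diagonal entries.
Diagonal: M[1,1] = -7/2, M[2,2] = 3/2, M[3,3] = -1/2, M[4,4] = 2/5
Tr(M) = -7/2 + 3/2 + -1/2 + 2/5
Computing step by step:
After adding M[1,1]: -7/2
After adding M[2,2]: -2
After adding M[3,3]: -5/2
After adding M[4,4]: -21/10
Tr(M) = -21/10

-21/10


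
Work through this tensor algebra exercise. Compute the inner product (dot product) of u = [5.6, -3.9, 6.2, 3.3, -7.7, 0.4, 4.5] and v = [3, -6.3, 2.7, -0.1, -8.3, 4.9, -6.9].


The inner product u . v = sum of u_i * v_i.
Term-by-term: 5.6 * 3, -3.9 * -6.3, 6.2 * 2.7, 3.3 * -0.1, -7.7 * -8.3, 0.4 * 4.9, 4.5 * -6.9
Products: 16.8, 24.57, 16.74, -0.33, 63.91, 1.96, -31.05
Sum = 16.8 + 24.57 + 16.74 + -0.33 + 63.91 + 1.96 + -31.05 = 92.6

92.6


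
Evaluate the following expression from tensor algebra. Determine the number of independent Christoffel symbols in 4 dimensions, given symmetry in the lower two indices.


Christoffel symbols Gamma^k_{ij} are symmetric in i,j, so there are d * d(d+1)/2 independent symbols.
d = 4
d(d+1)/2 = 4 * 5 / 2 = 10
Total = 4 * 10 = 40

40


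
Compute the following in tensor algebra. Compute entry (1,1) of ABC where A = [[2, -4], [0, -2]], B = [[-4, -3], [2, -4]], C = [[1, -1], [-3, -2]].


(ABC)_{11} = sum_m (AB)_{1m} C_{m1}. First compute row 1 of AB.
(AB)_{11} = 2*-4 + -4*2 = -16
(AB)_{12} = 2*-3 + -4*-4 = 10
Now contract with column 1 of C:
(AB)_{11} * C_{11} = -16 * 1 = -16
(AB)_{12} * C_{21} = 10 * -3 = -30
(ABC)_{11} = -16 + -30 = -46

-46


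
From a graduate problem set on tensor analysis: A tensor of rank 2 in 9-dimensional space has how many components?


The number of components of a rank-r tensor in d dimensions is d^r.
Here d = 9 and r = 2.
9^2 = 81

81


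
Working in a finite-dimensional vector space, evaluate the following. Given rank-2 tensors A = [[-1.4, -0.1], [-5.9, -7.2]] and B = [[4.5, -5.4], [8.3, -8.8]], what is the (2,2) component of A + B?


Tensor addition is component-wise: (A + B)_{ij} = A_{ij} + B_{ij}.
A_{22} = -7.2
B_{22} = -8.8
(A + B)_{22} = -7.2 + -8.8 = -16

-16


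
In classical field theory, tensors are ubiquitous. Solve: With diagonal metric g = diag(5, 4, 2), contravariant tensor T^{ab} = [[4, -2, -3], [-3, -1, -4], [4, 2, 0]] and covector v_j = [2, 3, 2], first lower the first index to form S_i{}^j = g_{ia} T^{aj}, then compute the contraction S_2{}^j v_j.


Step 1: lower the first index. For a diagonal metric, g_{ia} T^{aj} = g_{ii} T^{ij} (no sum on i).
g_{22} = 4
S_2{}^1 = 4 * T^{21} = 4 * -3 = -12
S_2{}^2 = 4 * T^{22} = 4 * -1 = -4
S_2{}^3 = 4 * T^{23} = 4 * -4 = -16
Step 2: contract S_2{}^j with v_j.
S_2{}^1 * v_1 = -12 * 2 = -24
S_2{}^2 * v_2 = -4 * 3 = -12
S_2{}^3 * v_3 = -16 * 2 = -32
Result = -24 + -12 + -32 = -68

-68


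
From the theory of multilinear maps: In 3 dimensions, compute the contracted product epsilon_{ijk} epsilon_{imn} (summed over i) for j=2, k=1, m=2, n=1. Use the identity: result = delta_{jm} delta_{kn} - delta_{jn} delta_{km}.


Using the identity: epsilon_{ijk} epsilon_{imn} = delta_{jm} delta_{kn} - delta_{jn} delta_{km}.
delta_{22} = 1
delta_{11} = 1
delta_{21} = 0
delta_{12} = 0
Result = 1 * 1 - 0 * 0 = 1 - 0 = 1

1


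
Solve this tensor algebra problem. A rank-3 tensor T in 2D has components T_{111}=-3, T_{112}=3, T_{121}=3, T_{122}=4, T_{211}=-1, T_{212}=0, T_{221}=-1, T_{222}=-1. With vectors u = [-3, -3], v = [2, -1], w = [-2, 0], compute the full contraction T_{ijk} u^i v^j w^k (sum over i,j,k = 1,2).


S = sum over i,j,k of T_{ijk} u_i v_j w_k. Expanding all 8 terms:
T_{111}*u_1*v_1*w_1 = -3*-3*2*-2 = -36  (running total: -36)
T_{112}*u_1*v_1*w_2 = 3*-3*2*0 = 0  (running total: -36)
T_{121}*u_1*v_2*w_1 = 3*-3*-1*-2 = -18  (running total: -54)
T_{122}*u_1*v_2*w_2 = 4*-3*-1*0 = 0  (running total: -54)
T_{211}*u_2*v_1*w_1 = -1*-3*2*-2 = -12  (running total: -66)
T_{212}*u_2*v_1*w_2 = 0*-3*2*0 = 0  (running total: -66)
T_{221}*u_2*v_2*w_1 = -1*-3*-1*-2 = 6  (running total: -60)
T_{222}*u_2*v_2*w_2 = -1*-3*-1*0 = 0  (running total: -60)
S = -60

-60


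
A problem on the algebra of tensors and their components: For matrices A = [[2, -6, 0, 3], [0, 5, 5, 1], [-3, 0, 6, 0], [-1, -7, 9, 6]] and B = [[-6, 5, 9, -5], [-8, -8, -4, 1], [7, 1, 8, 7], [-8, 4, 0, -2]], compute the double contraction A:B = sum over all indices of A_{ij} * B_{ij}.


A:B = sum over all i,j of A_{ij} * B_{ij}.
Row 1: 2*-6=-12, -6*5=-30, 0*9=0, 3*-5=-15 => row sum = -57
Row 2: 0*-8=0, 5*-8=-40, 5*-4=-20, 1*1=1 => row sum = -59
Row 3: -3*7=-21, 0*1=0, 6*8=48, 0*7=0 => row sum = 27
Row 4: -1*-8=8, -7*4=-28, 9*0=0, 6*-2=-12 => row sum = -32
Total = -57 + -59 + 27 + -32 = -121

-121


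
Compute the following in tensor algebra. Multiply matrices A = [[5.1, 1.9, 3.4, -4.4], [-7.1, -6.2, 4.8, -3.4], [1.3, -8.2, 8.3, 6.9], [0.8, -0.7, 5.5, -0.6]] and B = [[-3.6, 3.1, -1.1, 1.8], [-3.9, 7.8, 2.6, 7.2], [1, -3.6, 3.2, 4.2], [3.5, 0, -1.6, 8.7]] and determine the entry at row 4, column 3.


(AB)_{ij} = sum_k A_{ik} B_{kj}.
For i=4, j=3:
A_{41} * B_{13} = 0.8 * -1.1 = -0.88
A_{42} * B_{23} = -0.7 * 2.6 = -1.82
A_{43} * B_{33} = 5.5 * 3.2 = 17.6
A_{44} * B_{43} = -0.6 * -1.6 = 0.96
Sum = -0.88 + -1.82 + 17.6 + 0.96 = 15.86

15.86


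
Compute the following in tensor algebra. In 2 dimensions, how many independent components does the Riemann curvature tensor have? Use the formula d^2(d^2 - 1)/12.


The Riemann tensor in d dimensions has d^2(d^2 - 1)/12 independent components.
d = 2, so d^2 = 4
d^2 - 1 = 3
d^2(d^2 - 1) = 4 * 3 = 12
Divide by 12: 12 / 12 = 1

1


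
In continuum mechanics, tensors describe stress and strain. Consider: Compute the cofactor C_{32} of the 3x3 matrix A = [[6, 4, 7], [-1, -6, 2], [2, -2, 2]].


To find cofactor C_{32}, delete row 3 and column 2.
The resulting 2x2 submatrix is: [[6, 7], [-1, 2]]
Minor M_{32} = 6*2 - 7*-1
  = 12 - -7 = 19
Sign = (-1)^(3+2) = (-1)^5 = -1
Cofactor C_{32} = -1 * 19 = -19

-19


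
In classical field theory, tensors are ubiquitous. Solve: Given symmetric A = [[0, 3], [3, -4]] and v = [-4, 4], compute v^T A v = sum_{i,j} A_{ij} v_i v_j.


First compute Av:
(Av)_1 = 0*-4 + 3*4 = 12
(Av)_2 = 3*-4 + -4*4 = -28
Av = [12, -28]
Then v^T (Av) = -4*12 + 4*-28
= -48 + -112 = -160

-160


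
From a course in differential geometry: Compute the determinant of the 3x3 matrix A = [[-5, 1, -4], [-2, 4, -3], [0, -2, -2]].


Expanding along the first row, det(A) = a11*M_11 - a12*M_12 + a13*M_13, where M_1j is the (1,j) minor.
Minor M_11 = 4*-2 - -3*-2 = -14
Minor M_12 = -2*-2 - -3*0 = 4
Minor M_13 = -2*-2 - 4*0 = 4
det = -5*(-14) - 1*(4) + -4*(4)
    = 70 - 4 + -16
    = 50

50


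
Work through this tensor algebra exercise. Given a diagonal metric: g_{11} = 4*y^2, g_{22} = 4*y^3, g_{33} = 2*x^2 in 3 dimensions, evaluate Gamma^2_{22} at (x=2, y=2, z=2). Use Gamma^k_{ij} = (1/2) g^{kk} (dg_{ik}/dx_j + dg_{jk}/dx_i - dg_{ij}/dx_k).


For a diagonal metric, Gamma^k_{ij} = (1/2) g^{kk} (dg_{ik}/dx_j + dg_{jk}/dx_i - dg_{ij}/dx_k).
The metric is diagonal, so g_{ab} = 0 for a != b.
At the given point: g_{11} = 16, g_{22} = 32, g_{33} = 8
g^{22} = 1/32
dg_{22}/dx_2 = dg_{22}/dx_2 = 48
dg_{22}/dx_2 = dg_{22}/dx_2 = 48
dg_{22}/dx_2 = dg_{22}/dx_2 = 48
Numerator = 48 + 48 - 48 = 48
Gamma^2_{22} = 48 / (2 * 32) = 3/4

3/4


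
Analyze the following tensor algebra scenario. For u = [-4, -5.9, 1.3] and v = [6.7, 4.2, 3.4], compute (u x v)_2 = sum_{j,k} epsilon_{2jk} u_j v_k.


(u x v)_2 = sum_{j,k} epsilon_{2jk} u_j v_k. Only permutations of (1,2,3) contribute; the two non-zero terms are:
eps_{213} u_1 v_3 = -1 * -4 * 3.4 = 13.6
eps_{231} u_3 v_1 = 1 * 1.3 * 6.7 = 8.71
(u x v)_2 = 22.31

22.31


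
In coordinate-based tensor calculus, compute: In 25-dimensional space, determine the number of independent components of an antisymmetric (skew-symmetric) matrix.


An antisymmetric rank-2 tensor satisfies A_{ij} = -A_{ji}, so diagonal entries are zero.
The independent components are the upper-triangular entries: C(n, 2) = n(n-1)/2.
n = 25
C(25, 2) = 25 * 24 / 2 = 600 / 2 = 300

300


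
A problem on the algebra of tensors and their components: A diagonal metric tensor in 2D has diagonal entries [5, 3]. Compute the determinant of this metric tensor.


For a diagonal metric, the determinant is the product of diagonal entries.
Diagonal entries: 5, 3
det(g) = 5 * 3 = 15

15


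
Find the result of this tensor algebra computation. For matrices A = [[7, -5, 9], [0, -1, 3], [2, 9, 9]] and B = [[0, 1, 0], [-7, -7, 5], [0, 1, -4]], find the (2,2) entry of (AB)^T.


(AB)^T_{ij} = (AB)_{ji} = sum_k A_{jk} B_{ki}.
For i=2, j=2 we need (AB)_{22}:
A_{21} * B_{12} = 0 * 1 = 0
A_{22} * B_{22} = -1 * -7 = 7
A_{23} * B_{32} = 3 * 1 = 3
Sum = 0 + 7 + 3 = 10

10


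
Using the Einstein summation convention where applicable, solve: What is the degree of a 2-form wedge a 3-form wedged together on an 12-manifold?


The degree of a wedge product is the sum of the degrees of the individual forms.
Degrees: 2, 3
Total degree = 2 + 3 = 5

5


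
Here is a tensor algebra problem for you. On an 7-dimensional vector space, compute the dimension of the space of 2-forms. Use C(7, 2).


The dimension of the space of p-forms on an n-dimensional space is C(n, p).
n = 7, p = 2
C(7, 2) = 7! / (2! * 5!) = 21

21


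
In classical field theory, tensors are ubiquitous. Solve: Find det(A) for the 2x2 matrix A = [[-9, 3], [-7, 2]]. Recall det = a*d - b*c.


For a 2x2 matrix [[a, b], [c, d]], det = a*d - b*c.
a = -9, b = 3, c = -7, d = 2
a*d = -9 * 2 = -18
b*c = 3 * -7 = -21
det = -18 - -21 = 3

3


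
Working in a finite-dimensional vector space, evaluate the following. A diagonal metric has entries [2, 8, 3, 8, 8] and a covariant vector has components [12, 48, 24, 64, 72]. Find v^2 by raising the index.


To raise an index with a diagonal metric: v^i = v_i / g_{ii}.
For index 2: v_2 = 48, g_{22} = 8
v^2 = 48 / 8 = 6

6


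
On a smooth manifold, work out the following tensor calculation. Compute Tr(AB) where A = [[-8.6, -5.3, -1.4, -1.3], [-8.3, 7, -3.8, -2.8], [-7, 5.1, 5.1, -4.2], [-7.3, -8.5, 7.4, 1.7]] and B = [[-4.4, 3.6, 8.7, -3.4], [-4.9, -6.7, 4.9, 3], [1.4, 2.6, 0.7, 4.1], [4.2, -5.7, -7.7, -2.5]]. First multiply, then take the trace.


Tr(AB) = sum_i (AB)_{ii} where (AB)_{ii} = sum_k A_{ik} B_{ki}.
(AB)_{11} = -8.6*-4.4 + -5.3*-4.9 + -1.4*1.4 + -1.3*4.2 = 56.39
(AB)_{22} = -8.3*3.6 + 7*-6.7 + -3.8*2.6 + -2.8*-5.7 = -70.7
(AB)_{33} = -7*8.7 + 5.1*4.9 + 5.1*0.7 + -4.2*-7.7 = 0
(AB)_{44} = -7.3*-3.4 + -8.5*3 + 7.4*4.1 + 1.7*-2.5 = 25.41
Tr(AB) = 56.39 + -70.7 + 0 + 25.41 = 11.1

11.1


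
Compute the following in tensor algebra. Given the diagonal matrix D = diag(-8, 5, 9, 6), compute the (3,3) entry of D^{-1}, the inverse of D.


For a diagonal matrix, the inverse has entries (D^{-1})_{ii} = 1/d_{ii}.
The diagonal entries are: d_{11} = -8, d_{22} = 5, d_{33} = 9, d_{44} = 6
We need (D^{-1})_{33} = 1/d_{33} = 1/9 = 1/9

1/9


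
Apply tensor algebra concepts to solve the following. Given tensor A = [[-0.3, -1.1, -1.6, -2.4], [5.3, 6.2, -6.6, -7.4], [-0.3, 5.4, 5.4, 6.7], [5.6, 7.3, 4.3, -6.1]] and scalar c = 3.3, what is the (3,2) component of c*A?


Scalar multiplication: (cA)_{ij} = c * A_{ij}.
c = 3.3
A_{32} = 5.4
(cA)_{32} = 3.3 * 5.4 = 17.82

17.82


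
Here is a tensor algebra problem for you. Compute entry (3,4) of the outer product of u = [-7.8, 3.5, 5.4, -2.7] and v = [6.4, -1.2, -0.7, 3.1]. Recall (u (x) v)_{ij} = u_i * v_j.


The outer product entry T_{ij} = u_i * v_j.
We need i=3, j=4.
u_3 = 5.4, v_4 = 3.1
T_{3,4} = 5.4 * 3.1 = 16.74

16.74


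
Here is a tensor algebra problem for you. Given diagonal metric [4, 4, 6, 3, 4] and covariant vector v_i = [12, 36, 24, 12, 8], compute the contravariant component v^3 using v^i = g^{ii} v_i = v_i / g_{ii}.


To raise an index with a diagonal metric: v^i = v_i / g_{ii}.
For index 3: v_3 = 24, g_{33} = 6
v^3 = 24 / 6 = 4

4


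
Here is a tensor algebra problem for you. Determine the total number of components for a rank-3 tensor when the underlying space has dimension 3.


The number of components of a rank-r tensor in d dimensions is d^r.
Here d = 3 and r = 3.
3^3 = 27

27


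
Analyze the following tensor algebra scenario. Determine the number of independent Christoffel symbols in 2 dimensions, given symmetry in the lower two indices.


Christoffel symbols Gamma^k_{ij} are symmetric in i,j, so there are d * d(d+1)/2 independent symbols.
d = 2
d(d+1)/2 = 2 * 3 / 2 = 3
Total = 2 * 3 = 6

6


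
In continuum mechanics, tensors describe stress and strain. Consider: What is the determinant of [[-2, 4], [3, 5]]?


For a 2x2 matrix [[a, b], [c, d]], det = a*d - b*c.
a = -2, b = 4, c = 3, d = 5
a*d = -2 * 5 = -10
b*c = 4 * 3 = 12
det = -10 - 12 = -22

-22


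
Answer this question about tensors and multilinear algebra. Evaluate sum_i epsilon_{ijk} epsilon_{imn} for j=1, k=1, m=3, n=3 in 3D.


Using the identity: epsilon_{ijk} epsilon_{imn} = delta_{jm} delta_{kn} - delta_{jn} delta_{km}.
delta_{13} = 0
delta_{13} = 0
delta_{13} = 0
delta_{13} = 0
Result = 0 * 0 - 0 * 0 = 0 - 0 = 0

0


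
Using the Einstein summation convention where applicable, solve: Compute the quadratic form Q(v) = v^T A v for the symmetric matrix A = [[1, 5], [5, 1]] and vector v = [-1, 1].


First compute Av:
(Av)_1 = 1*-1 + 5*1 = 4
(Av)_2 = 5*-1 + 1*1 = -4
Av = [4, -4]
Then v^T (Av) = -1*4 + 1*-4
= -4 + -4 = -8

-8


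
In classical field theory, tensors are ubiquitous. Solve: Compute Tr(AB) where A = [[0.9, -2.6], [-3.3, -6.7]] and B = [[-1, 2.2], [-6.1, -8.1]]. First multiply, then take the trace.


Tr(AB) = sum_i (AB)_{ii} where (AB)_{ii} = sum_k A_{ik} B_{ki}.
(AB)_{11} = 0.9*-1 + -2.6*-6.1 = 14.96
(AB)_{22} = -3.3*2.2 + -6.7*-8.1 = 47.01
Tr(AB) = 14.96 + 47.01 = 61.97

61.97


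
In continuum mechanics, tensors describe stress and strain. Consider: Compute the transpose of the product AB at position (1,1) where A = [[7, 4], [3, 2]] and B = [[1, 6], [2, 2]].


(AB)^T_{ij} = (AB)_{ji} = sum_k A_{jk} B_{ki}.
For i=1, j=1 we need (AB)_{11}:
A_{11} * B_{11} = 7 * 1 = 7
A_{12} * B_{21} = 4 * 2 = 8
Sum = 7 + 8 = 15

15


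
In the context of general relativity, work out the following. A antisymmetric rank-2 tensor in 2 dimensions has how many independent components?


A antisymmetric rank-2 tensor in d dimensions has d(d-1)/2 independent components.
d = 2
d(d-1)/2 = 2 * 1 / 2 = 2 / 2 = 1

1


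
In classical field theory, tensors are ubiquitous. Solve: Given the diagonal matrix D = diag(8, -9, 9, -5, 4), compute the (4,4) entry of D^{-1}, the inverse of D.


For a diagonal matrix, the inverse has entries (D^{-1})_{ii} = 1/d_{ii}.
The diagonal entries are: d_{11} = 8, d_{22} = -9, d_{33} = 9, d_{44} = -5, d_{55} = 4
We need (D^{-1})_{44} = 1/d_{44} = 1/-5 = -1/5

-1/5


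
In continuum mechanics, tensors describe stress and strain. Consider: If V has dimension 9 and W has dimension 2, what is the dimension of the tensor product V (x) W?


The dimension of a tensor product is the product of dimensions.
dim(V) = 9, dim(W) = 2
dim(V (x) W) = 9 * 2 = 18

18


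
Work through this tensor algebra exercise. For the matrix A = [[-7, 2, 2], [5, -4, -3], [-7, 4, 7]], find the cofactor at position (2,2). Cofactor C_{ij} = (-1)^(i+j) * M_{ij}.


To find cofactor C_{22}, delete row 2 and column 2.
The resulting 2x2 submatrix is: [[-7, 2], [-7, 7]]
Minor M_{22} = -7*7 - 2*-7
  = -49 - -14 = -35
Sign = (-1)^(2+2) = (-1)^4 = 1
Cofactor C_{22} = 1 * -35 = -35

-35


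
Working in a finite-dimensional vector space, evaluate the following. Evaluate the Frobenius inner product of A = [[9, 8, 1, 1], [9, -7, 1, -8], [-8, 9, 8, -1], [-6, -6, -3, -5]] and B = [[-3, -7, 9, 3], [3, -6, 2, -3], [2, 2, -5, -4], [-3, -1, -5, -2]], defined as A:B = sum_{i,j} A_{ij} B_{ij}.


A:B = sum over all i,j of A_{ij} * B_{ij}.
Row 1: 9*-3=-27, 8*-7=-56, 1*9=9, 1*3=3 => row sum = -71
Row 2: 9*3=27, -7*-6=42, 1*2=2, -8*-3=24 => row sum = 95
Row 3: -8*2=-16, 9*2=18, 8*-5=-40, -1*-4=4 => row sum = -34
Row 4: -6*-3=18, -6*-1=6, -3*-5=15, -5*-2=10 => row sum = 49
Total = -71 + 95 + -34 + 49 = 39

39


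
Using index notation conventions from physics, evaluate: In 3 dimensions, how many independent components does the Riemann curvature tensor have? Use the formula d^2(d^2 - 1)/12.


The Riemann tensor in d dimensions has d^2(d^2 - 1)/12 independent components.
d = 3, so d^2 = 9
d^2 - 1 = 8
d^2(d^2 - 1) = 9 * 8 = 72
Divide by 12: 72 / 12 = 6

6


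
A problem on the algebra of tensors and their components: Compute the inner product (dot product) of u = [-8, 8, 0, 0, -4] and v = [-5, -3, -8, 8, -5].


The inner product u . v = sum of u_i * v_i.
Term-by-term: -8 * -5, 8 * -3, 0 * -8, 0 * 8, -4 * -5
Products: 40, -24, 0, 0, 20
Sum = 40 + -24 + 0 + 0 + 20 = 36

36


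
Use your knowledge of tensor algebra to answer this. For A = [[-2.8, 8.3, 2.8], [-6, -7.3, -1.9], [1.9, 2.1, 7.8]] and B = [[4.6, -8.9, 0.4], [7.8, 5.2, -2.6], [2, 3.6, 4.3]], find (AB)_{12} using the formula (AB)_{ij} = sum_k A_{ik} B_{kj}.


(AB)_{ij} = sum_k A_{ik} B_{kj}.
For i=1, j=2:
A_{11} * B_{12} = -2.8 * -8.9 = 24.92
A_{12} * B_{22} = 8.3 * 5.2 = 43.16
A_{13} * B_{32} = 2.8 * 3.6 = 10.08
Sum = 24.92 + 43.16 + 10.08 = 78.16

78.16


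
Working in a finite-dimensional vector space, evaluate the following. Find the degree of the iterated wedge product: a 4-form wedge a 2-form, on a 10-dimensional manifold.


The degree of a wedge product is the sum of the degrees of the individual forms.
Degrees: 4, 2
Total degree = 4 + 2 = 6

6


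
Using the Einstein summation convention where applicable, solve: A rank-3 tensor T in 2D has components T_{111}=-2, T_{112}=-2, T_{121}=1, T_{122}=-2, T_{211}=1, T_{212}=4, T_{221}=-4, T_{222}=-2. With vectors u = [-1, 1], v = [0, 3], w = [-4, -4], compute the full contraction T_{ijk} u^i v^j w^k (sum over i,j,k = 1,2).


S = sum over i,j,k of T_{ijk} u_i v_j w_k. Expanding all 8 terms:
T_{111}*u_1*v_1*w_1 = -2*-1*0*-4 = 0  (running total: 0)
T_{112}*u_1*v_1*w_2 = -2*-1*0*-4 = 0  (running total: 0)
T_{121}*u_1*v_2*w_1 = 1*-1*3*-4 = 12  (running total: 12)
T_{122}*u_1*v_2*w_2 = -2*-1*3*-4 = -24  (running total: -12)
T_{211}*u_2*v_1*w_1 = 1*1*0*-4 = 0  (running total: -12)
T_{212}*u_2*v_1*w_2 = 4*1*0*-4 = 0  (running total: -12)
T_{221}*u_2*v_2*w_1 = -4*1*3*-4 = 48  (running total: 36)
T_{222}*u_2*v_2*w_2 = -2*1*3*-4 = 24  (running total: 60)
S = 60

60
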